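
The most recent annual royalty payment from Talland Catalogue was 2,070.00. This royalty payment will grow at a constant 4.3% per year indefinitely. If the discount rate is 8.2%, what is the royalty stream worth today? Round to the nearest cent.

D₁ = D₀ × (1 + g) = 2,070.00 × 1.043 = 2,159.0100
Growing perpetuity: P = D₁ / (r − g) = 2,159.0100 / (0.082 − 0.043) = 55,359.23

55359.23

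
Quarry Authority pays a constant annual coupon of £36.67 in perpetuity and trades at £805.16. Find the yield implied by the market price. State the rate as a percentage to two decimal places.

4.55%

P = C/r ⇒ r = C/P = £36.67/£805.16 = 0.045544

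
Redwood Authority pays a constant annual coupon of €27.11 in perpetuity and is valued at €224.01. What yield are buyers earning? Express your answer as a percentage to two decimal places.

P = C/r ⇒ r = C/P = €27.11/€224.01 = 0.121021

12.10%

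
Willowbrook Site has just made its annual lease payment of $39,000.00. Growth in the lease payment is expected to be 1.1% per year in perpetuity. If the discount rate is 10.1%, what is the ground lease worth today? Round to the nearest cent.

D₁ = D₀ × (1 + g) = $39,000.00 × 1.011 = $39,429.0000
Growing perpetuity: P = D₁ / (r − g) = $39,429.0000 / (0.101 − 0.011) = $438,100.00

$438100.00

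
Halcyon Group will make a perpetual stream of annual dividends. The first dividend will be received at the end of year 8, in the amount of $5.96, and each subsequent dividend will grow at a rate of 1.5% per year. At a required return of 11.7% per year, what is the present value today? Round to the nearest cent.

$26.93

Value at end of year 7: C₁ / (r − g) = $5.96 / (0.117 − 0.015) = $58.4314
Discount to today: PV = $58.4314 / (1 + 0.117)^7 = $58.4314 / 2.169563 = $26.93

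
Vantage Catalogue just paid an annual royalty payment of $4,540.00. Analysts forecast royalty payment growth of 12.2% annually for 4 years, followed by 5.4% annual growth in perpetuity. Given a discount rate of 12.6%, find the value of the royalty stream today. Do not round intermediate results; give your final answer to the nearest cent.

$83520.49

D_1 = 5093.88000
D_2 = 5715.33336
D_3 = 6412.60403
D_4 = 7194.94172
Terminal value at year 4: TV = D_4×(1+g_2)/(r−g_2) = 7583.46857/0.072 = 105325.95242
P_0 = D_1/(1+r)^1 + D_2/(1+r)^2 + D_3/(1+r)^3 + D_4/(1+r)^4 + TV/(1+r)^4
    = 4523.87211 + 4507.80152 + 4491.78802 + 4475.83140 + 65521.19851 = 83520.49156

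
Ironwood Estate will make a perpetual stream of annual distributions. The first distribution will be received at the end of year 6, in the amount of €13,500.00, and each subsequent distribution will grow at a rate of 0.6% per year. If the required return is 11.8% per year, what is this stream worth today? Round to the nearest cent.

€69009.16

Value at end of year 5: C₁ / (r − g) = €13,500.00 / (0.118 − 0.006) = €120,535.7143
Discount to today: PV = €120,535.7143 / (1 + 0.118)^5 = €120,535.7143 / 1.746663 = €69,009.16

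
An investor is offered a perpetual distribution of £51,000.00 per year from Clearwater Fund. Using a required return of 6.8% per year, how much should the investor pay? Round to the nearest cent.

£750000.00

Level perpetuity: PV = C / r = £51,000.00 / 0.068 = £750,000.00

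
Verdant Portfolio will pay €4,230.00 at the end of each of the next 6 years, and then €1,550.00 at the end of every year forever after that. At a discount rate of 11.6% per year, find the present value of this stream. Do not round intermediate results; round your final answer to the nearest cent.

PV of 6-year annuity: €4,230.00 × [1 − (1+0.116)^−6] / 0.116 = 17590.07175
Perpetuity value at year 6: €1,550.00 / 0.116 = 13362.06897
PV of perpetuity: 13362.06897 / (1+0.116)^6 = 6916.53440
Total PV = 17590.07175 + 6916.53440 = 24506.60615

€24506.61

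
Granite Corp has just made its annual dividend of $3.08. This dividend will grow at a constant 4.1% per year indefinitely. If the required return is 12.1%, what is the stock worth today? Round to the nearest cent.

D₁ = D₀ × (1 + g) = $3.08 × 1.041 = $3.2063
Growing perpetuity: P = D₁ / (r − g) = $3.2063 / (0.121 − 0.041) = $40.08

$40.08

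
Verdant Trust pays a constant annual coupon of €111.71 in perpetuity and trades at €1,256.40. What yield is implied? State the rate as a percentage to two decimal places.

P = C/r ⇒ r = C/P = €111.71/€1,256.40 = 0.088913

8.89%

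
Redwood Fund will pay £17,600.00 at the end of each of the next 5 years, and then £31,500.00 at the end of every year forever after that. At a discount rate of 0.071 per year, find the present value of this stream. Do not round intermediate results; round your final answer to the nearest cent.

PV of 5-year annuity: £17,600.00 × [1 − (1+0.071)^−5] / 0.071 = 71970.66632
Perpetuity value at year 5: £31,500.00 / 0.071 = 443661.97183
PV of perpetuity: 443661.97183 / (1+0.071)^5 = 314850.83609
Total PV = 71970.66632 + 314850.83609 = 386821.50241

£386821.50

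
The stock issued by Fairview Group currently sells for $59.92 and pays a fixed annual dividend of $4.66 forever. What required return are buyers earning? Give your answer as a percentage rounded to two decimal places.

P = C/r ⇒ r = C/P = $4.66/$59.92 = 0.077770

7.78%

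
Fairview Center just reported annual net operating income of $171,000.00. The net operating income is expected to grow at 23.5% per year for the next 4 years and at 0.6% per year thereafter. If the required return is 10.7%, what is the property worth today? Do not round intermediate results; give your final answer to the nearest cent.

$3544395.52

D_1 = 211185.00000
D_2 = 260813.47500
D_3 = 322104.64162
D_4 = 397799.23241
Terminal value at year 4: TV = D_4×(1+g_2)/(r−g_2) = 400186.02780/0.101 = 3962237.89902
P_0 = D_1/(1+r)^1 + D_2/(1+r)^2 + D_3/(1+r)^3 + D_4/(1+r)^4 + TV/(1+r)^4
    = 190772.35772 + 212830.95013 + 237440.12954 + 264894.81480 + 2638457.26427 = 3544395.51646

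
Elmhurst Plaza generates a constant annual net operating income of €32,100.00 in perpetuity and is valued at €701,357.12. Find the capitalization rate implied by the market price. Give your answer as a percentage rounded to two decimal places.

4.58%

P = C/r ⇒ r = C/P = €32,100.00/€701,357.12 = 0.045768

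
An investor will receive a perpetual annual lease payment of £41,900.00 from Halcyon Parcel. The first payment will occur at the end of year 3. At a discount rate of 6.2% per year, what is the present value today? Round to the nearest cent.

£599202.06

Value at end of year 2: C / r = £41,900.00 / 0.062 = £675,806.4516
Discount to today: PV = £675,806.4516 / (1 + 0.062)^2 = £675,806.4516 / 1.127844 = £599,202.06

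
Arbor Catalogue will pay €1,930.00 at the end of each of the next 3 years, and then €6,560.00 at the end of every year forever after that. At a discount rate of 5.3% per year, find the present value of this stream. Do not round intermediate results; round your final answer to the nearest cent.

€111235.49

PV of 3-year annuity: €1,930.00 × [1 − (1+0.053)^−3] / 0.053 = 5226.46236
Perpetuity value at year 3: €6,560.00 / 0.053 = 123773.58491
PV of perpetuity: 123773.58491 / (1+0.053)^3 = 106009.02892
Total PV = 5226.46236 + 106009.02892 = 111235.49127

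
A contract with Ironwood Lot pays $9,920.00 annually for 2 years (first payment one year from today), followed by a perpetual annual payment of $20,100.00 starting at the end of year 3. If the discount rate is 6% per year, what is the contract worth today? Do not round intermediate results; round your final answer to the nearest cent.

PV of 2-year annuity: $9,920.00 × [1 − (1+0.06)^−2] / 0.06 = 18187.25525
Perpetuity value at year 2: $20,100.00 / 0.06 = 335000.00000
PV of perpetuity: 335000.00000 / (1+0.06)^2 = 298148.80740
Total PV = 18187.25525 + 298148.80740 = 316336.06266

$316336.06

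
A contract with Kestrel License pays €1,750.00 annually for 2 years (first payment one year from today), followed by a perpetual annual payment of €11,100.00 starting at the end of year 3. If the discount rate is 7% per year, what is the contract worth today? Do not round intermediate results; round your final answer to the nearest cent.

€141666.46

PV of 2-year annuity: €1,750.00 × [1 − (1+0.07)^−2] / 0.07 = 3164.03179
Perpetuity value at year 2: €11,100.00 / 0.07 = 158571.42857
PV of perpetuity: 158571.42857 / (1+0.07)^2 = 138502.42691
Total PV = 3164.03179 + 138502.42691 = 141666.45871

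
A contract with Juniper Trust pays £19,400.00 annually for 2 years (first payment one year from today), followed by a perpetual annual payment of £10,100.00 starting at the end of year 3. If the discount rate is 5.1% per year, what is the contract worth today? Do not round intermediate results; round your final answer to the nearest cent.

PV of 2-year annuity: £19,400.00 × [1 − (1+0.051)^−2] / 0.051 = 36021.51365
Perpetuity value at year 2: £10,100.00 / 0.051 = 198039.21569
PV of perpetuity: 198039.21569 / (1+0.051)^2 = 179285.74724
Total PV = 36021.51365 + 179285.74724 = 215307.26089

£215307.26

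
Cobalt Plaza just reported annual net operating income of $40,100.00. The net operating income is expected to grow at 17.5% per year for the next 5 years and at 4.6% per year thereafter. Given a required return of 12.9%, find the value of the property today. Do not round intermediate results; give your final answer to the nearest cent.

D_1 = 47117.50000
D_2 = 55363.06250
D_3 = 65051.59844
D_4 = 76435.62816
D_5 = 89811.86309
Terminal value at year 5: TV = D_5×(1+g_2)/(r−g_2) = 93943.20880/0.083 = 1131845.88910
P_0 = D_1/(1+r)^1 + D_2/(1+r)^2 + D_3/(1+r)^3 + D_4/(1+r)^4 + D_5/(1+r)^5 + TV/(1+r)^5
    = 41733.83525 + 43434.23952 + 45203.92510 + 47045.71479 + 48962.54639 + 617046.06656 = 843426.32761

$843426.33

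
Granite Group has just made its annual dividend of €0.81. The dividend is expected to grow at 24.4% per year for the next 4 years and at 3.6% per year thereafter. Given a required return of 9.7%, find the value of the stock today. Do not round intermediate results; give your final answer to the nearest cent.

€27.23

D_1 = 1.00764
D_2 = 1.25350
D_3 = 1.55936
D_4 = 1.93984
Terminal value at year 4: TV = D_4×(1+g_2)/(r−g_2) = 2.00968/0.061 = 32.94553
P_0 = D_1/(1+r)^1 + D_2/(1+r)^2 + D_3/(1+r)^3 + D_4/(1+r)^4 + TV/(1+r)^4
    = 0.91854 + 1.04163 + 1.18121 + 1.33949 + 22.74940 = 27.23027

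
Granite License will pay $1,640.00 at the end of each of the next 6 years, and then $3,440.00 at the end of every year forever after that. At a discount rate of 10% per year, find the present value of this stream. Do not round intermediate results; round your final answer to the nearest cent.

$26560.53

PV of 6-year annuity: $1,640.00 × [1 − (1+0.1)^−6] / 0.1 = 7142.62755
Perpetuity value at year 6: $3,440.00 / 0.1 = 34400.00000
PV of perpetuity: 34400.00000 / (1+0.1)^6 = 19417.90319
Total PV = 7142.62755 + 19417.90319 = 26560.53074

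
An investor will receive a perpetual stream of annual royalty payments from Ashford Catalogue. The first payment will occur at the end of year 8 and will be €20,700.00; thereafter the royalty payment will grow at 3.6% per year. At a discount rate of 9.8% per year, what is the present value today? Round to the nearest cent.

€173525.09

Value at end of year 7: C₁ / (r − g) = €20,700.00 / (0.098 − 0.036) = €333,870.9677
Discount to today: PV = €333,870.9677 / (1 + 0.098)^7 = €333,870.9677 / 1.924050 = €173,525.09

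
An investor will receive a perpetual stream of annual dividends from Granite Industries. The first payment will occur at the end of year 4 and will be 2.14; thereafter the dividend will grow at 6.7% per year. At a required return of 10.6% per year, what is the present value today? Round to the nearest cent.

40.56

Value at end of year 3: C₁ / (r − g) = 2.14 / (0.106 − 0.067) = 54.8718
Discount to today: PV = 54.8718 / (1 + 0.106)^3 = 54.8718 / 1.352899 = 40.56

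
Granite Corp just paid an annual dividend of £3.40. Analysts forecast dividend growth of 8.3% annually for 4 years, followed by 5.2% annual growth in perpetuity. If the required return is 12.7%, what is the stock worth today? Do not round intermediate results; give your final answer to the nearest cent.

D_1 = 3.68220
D_2 = 3.98782
D_3 = 4.31881
D_4 = 4.67727
Terminal value at year 4: TV = D_4×(1+g_2)/(r−g_2) = 4.92049/0.075 = 65.60655
P_0 = D_1/(1+r)^1 + D_2/(1+r)^2 + D_3/(1+r)^3 + D_4/(1+r)^4 + TV/(1+r)^4
    = 3.26726 + 3.13970 + 3.01712 + 2.89933 + 40.66788 = 52.99129

£52.99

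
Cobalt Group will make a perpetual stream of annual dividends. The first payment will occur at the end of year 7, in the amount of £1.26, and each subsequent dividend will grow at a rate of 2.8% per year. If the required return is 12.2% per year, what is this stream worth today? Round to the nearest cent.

Value at end of year 6: C₁ / (r − g) = £1.26 / (0.122 − 0.028) = £13.4043
Discount to today: PV = £13.4043 / (1 + 0.122)^6 = £13.4043 / 1.995065 = £6.72

£6.72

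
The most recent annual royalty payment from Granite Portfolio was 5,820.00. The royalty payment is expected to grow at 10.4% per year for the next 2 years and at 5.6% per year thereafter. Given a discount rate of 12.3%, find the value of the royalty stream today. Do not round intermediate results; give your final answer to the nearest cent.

D_1 = 6425.28000
D_2 = 7093.50912
Terminal value at year 2: TV = D_2×(1+g_2)/(r−g_2) = 7490.74563/0.067 = 111802.17359
P_0 = D_1/(1+r)^1 + D_2/(1+r)^2 + TV/(1+r)^2
    = 5721.53161 + 5624.72921 + 88652.44840 = 99998.70921

99998.71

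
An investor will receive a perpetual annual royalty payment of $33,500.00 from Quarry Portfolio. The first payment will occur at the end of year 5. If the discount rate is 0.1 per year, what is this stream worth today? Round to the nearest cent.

$228809.51

Value at end of year 4: C / r = $33,500.00 / 0.1 = $335,000.0000
Discount to today: PV = $335,000.0000 / (1 + 0.1)^4 = $335,000.0000 / 1.464100 = $228,809.51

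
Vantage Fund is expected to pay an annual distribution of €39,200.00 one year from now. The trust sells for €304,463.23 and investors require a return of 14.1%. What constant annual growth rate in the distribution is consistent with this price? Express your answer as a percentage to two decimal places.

P = D₁/(r−g) ⇒ g = r − D₁/P = 0.141 − €39,200.00/€304,463.23 = 0.012249

1.22%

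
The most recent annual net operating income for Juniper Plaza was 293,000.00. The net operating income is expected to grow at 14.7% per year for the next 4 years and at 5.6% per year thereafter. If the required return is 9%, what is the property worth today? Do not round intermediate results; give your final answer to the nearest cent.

12491802.57

D_1 = 336071.00000
D_2 = 385473.43700
D_3 = 442138.03224
D_4 = 507132.32298
Terminal value at year 4: TV = D_4×(1+g_2)/(r−g_2) = 535531.73306/0.034 = 15750933.32544
P_0 = D_1/(1+r)^1 + D_2/(1+r)^2 + D_3/(1+r)^3 + D_4/(1+r)^4 + TV/(1+r)^4
    = 308322.01835 + 324445.27986 + 341411.68440 + 359265.32294 + 11158358.26555 = 12491802.57110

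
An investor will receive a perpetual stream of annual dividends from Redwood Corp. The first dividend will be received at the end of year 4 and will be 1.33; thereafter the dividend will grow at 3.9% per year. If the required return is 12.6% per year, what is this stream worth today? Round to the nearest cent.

10.71

Value at end of year 3: C₁ / (r − g) = 1.33 / (0.126 − 0.039) = 15.2874
Discount to today: PV = 15.2874 / (1 + 0.126)^3 = 15.2874 / 1.427628 = 10.71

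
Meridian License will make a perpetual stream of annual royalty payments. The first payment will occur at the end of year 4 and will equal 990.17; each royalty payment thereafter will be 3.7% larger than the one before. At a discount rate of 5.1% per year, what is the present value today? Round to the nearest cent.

60921.92

Value at end of year 3: C₁ / (r − g) = 990.17 / (0.051 − 0.037) = 70,726.4286
Discount to today: PV = 70,726.4286 / (1 + 0.051)^3 = 70,726.4286 / 1.160936 = 60,921.92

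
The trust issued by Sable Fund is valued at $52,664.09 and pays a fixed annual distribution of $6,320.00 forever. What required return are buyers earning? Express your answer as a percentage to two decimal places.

P = C/r ⇒ r = C/P = $6,320.00/$52,664.09 = 0.120006

12.00%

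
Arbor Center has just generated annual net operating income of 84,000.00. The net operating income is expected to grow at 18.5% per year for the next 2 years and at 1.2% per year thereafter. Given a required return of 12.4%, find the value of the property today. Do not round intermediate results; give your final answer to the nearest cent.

1025541.59

D_1 = 99540.00000
D_2 = 117954.90000
Terminal value at year 2: TV = D_2×(1+g_2)/(r−g_2) = 119370.35880/0.112 = 1065806.77500
P_0 = D_1/(1+r)^1 + D_2/(1+r)^2 + TV/(1+r)^2
    = 88558.71886 + 93364.84150 + 843618.03216 = 1025541.59253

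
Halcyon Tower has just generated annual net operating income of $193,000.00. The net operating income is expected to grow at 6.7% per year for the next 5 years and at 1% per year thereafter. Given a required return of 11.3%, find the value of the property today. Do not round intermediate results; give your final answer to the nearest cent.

D_1 = 205931.00000
D_2 = 219728.37700
D_3 = 234450.17826
D_4 = 250158.34020
D_5 = 266918.94900
Terminal value at year 5: TV = D_5×(1+g_2)/(r−g_2) = 269588.13849/0.103 = 2617360.56782
P_0 = D_1/(1+r)^1 + D_2/(1+r)^2 + D_3/(1+r)^3 + D_4/(1+r)^4 + D_5/(1+r)^5 + TV/(1+r)^5
    = 185023.36029 + 177376.39302 + 170045.47291 + 163017.53782 + 156280.06546 + 1532455.01080 = 2384197.84029

$2384197.84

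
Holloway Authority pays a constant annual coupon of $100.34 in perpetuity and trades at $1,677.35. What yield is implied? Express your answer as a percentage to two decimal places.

5.98%

P = C/r ⇒ r = C/P = $100.34/$1,677.35 = 0.059821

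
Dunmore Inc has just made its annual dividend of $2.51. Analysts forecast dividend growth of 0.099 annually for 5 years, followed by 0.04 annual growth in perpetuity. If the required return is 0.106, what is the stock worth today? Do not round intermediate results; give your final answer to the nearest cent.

$50.63

D_1 = 2.75849
D_2 = 3.03158
D_3 = 3.33171
D_4 = 3.66155
D_5 = 4.02404
Terminal value at year 5: TV = D_5×(1+g_2)/(r−g_2) = 4.18500/0.066 = 63.40910
P_0 = D_1/(1+r)^1 + D_2/(1+r)^2 + D_3/(1+r)^3 + D_4/(1+r)^4 + D_5/(1+r)^5 + TV/(1+r)^5
    = 2.49411 + 2.47833 + 2.46264 + 2.44706 + 2.43157 + 38.31563 = 50.62934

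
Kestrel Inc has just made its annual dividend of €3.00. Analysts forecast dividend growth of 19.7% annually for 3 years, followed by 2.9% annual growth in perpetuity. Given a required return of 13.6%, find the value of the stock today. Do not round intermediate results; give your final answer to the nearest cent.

€43.75

D_1 = 3.59100
D_2 = 4.29843
D_3 = 5.14522
Terminal value at year 3: TV = D_3×(1+g_2)/(r−g_2) = 5.29443/0.107 = 49.48064
P_0 = D_1/(1+r)^1 + D_2/(1+r)^2 + D_3/(1+r)^3 + TV/(1+r)^3
    = 3.16109 + 3.33083 + 3.50969 + 33.75206 = 43.75368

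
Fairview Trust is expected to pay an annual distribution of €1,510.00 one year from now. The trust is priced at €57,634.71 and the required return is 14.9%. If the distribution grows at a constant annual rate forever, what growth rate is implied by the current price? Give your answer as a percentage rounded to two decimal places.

P = D₁/(r−g) ⇒ g = r − D₁/P = 0.149 − €1,510.00/€57,634.71 = 0.122801

12.28%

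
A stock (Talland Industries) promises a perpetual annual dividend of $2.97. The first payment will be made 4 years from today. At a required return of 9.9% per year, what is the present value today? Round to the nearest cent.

$22.60

Value at end of year 3: C / r = $2.97 / 0.099 = $30.0000
Discount to today: PV = $30.0000 / (1 + 0.099)^3 = $30.0000 / 1.327373 = $22.60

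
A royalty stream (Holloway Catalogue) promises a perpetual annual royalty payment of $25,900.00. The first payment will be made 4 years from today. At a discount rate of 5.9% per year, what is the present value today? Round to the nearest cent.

$369623.75

Value at end of year 3: C / r = $25,900.00 / 0.059 = $438,983.0508
Discount to today: PV = $438,983.0508 / (1 + 0.059)^3 = $438,983.0508 / 1.187648 = $369,623.75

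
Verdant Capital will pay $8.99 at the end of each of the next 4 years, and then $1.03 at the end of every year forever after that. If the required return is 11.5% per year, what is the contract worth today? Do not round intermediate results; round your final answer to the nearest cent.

$33.39

PV of 4-year annuity: $8.99 × [1 − (1+0.115)^−4] / 0.115 = 27.59583
Perpetuity value at year 4: $1.03 / 0.115 = 8.95652
PV of perpetuity: 8.95652 / (1+0.115)^4 = 5.79482
Total PV = 27.59583 + 5.79482 = 33.39065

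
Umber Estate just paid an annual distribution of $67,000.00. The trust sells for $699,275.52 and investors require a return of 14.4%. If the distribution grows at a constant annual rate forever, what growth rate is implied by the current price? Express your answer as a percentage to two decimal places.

4.40%

P = D₀(1+g)/(r−g) ⇒ P(r−g) = D₀(1+g) ⇒ g(P+D₀) = P·r − D₀
g = (P·r − D₀)/(P + D₀) = ($699,275.52×0.144 − $67,000.00) / ($699,275.52 + $67,000.00) = 0.043973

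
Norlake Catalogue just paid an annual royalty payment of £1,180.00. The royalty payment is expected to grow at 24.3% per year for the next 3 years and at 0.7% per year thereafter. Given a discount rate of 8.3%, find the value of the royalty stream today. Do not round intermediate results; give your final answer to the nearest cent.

£28331.64

D_1 = 1466.74000
D_2 = 1823.15782
D_3 = 2266.18517
Terminal value at year 3: TV = D_3×(1+g_2)/(r−g_2) = 2282.04847/0.076 = 30026.95351
P_0 = D_1/(1+r)^1 + D_2/(1+r)^2 + D_3/(1+r)^3 + TV/(1+r)^3
    = 1354.33056 + 1554.41633 + 1784.06233 + 23638.82588 = 28331.63510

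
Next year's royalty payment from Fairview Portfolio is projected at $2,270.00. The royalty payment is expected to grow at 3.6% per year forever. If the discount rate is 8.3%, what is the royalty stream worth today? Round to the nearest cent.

$48297.87

Growing perpetuity: P = D₁ / (r − g) = $2,270.0000 / (0.083 − 0.036) = $48,297.87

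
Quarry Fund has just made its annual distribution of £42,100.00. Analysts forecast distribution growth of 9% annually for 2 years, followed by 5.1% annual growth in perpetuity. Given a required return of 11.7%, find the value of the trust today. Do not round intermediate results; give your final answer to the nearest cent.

£719563.82

D_1 = 45889.00000
D_2 = 50019.01000
Terminal value at year 2: TV = D_2×(1+g_2)/(r−g_2) = 52569.97951/0.066 = 796514.84106
P_0 = D_1/(1+r)^1 + D_2/(1+r)^2 + TV/(1+r)^2
    = 41082.36347 + 40089.32514 + 638392.13222 = 719563.82084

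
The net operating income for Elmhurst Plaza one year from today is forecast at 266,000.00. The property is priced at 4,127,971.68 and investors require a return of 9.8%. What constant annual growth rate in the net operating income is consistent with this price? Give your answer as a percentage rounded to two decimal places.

P = D₁/(r−g) ⇒ g = r − D₁/P = 0.098 − 266,000.00/4,127,971.68 = 0.033562

3.36%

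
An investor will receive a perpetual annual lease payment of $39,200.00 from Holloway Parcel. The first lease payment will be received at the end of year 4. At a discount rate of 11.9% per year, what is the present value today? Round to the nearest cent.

Value at end of year 3: C / r = $39,200.00 / 0.119 = $329,411.7647
Discount to today: PV = $329,411.7647 / (1 + 0.119)^3 = $329,411.7647 / 1.401168 = $235,097.95

$235097.95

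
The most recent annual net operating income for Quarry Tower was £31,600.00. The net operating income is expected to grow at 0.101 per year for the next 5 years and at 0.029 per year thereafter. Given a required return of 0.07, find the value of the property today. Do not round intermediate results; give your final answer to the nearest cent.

£1087096.24

D_1 = 34791.60000
D_2 = 38305.55160
D_3 = 42174.41231
D_4 = 46434.02796
D_5 = 51123.86478
Terminal value at year 5: TV = D_5×(1+g_2)/(r−g_2) = 52606.45686/0.041 = 1283084.31359
P_0 = D_1/(1+r)^1 + D_2/(1+r)^2 + D_3/(1+r)^3 + D_4/(1+r)^4 + D_5/(1+r)^5 + TV/(1+r)^5
    = 32515.51402 + 33457.55228 + 34426.88323 + 35424.29760 + 36450.60903 + 914821.38270 = 1087096.23886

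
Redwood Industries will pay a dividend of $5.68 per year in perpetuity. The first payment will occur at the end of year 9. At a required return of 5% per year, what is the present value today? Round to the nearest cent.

$76.89

Value at end of year 8: C / r = $5.68 / 0.05 = $113.6000
Discount to today: PV = $113.6000 / (1 + 0.05)^8 = $113.6000 / 1.477455 = $76.89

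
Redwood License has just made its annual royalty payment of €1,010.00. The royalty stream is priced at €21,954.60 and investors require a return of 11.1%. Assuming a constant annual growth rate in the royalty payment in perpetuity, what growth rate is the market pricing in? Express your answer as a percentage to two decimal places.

P = D₀(1+g)/(r−g) ⇒ P(r−g) = D₀(1+g) ⇒ g(P+D₀) = P·r − D₀
g = (P·r − D₀)/(P + D₀) = (€21,954.60×0.111 − €1,010.00) / (€21,954.60 + €1,010.00) = 0.062137

6.21%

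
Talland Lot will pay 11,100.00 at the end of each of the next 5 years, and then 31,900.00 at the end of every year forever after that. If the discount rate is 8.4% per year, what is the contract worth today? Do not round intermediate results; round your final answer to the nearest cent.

297581.76

PV of 5-year annuity: 11,100.00 × [1 − (1+0.084)^−5] / 0.084 = 43855.75102
Perpetuity value at year 5: 31,900.00 / 0.084 = 379761.90476
PV of perpetuity: 379761.90476 / (1+0.084)^5 = 253726.00767
Total PV = 43855.75102 + 253726.00767 = 297581.75870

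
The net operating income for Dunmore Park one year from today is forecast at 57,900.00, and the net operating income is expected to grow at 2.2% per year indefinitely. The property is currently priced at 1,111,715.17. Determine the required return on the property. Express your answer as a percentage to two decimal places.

7.41%

P = D₁/(r − g) ⇒ r = D₁/P + g = 57,900.0000/1,111,715.17 + 0.022 = 0.052082 + 0.022 = 0.074082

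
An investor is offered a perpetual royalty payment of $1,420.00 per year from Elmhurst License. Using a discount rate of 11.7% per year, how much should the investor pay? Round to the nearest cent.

Level perpetuity: PV = C / r = $1,420.00 / 0.117 = $12,136.75

$12136.75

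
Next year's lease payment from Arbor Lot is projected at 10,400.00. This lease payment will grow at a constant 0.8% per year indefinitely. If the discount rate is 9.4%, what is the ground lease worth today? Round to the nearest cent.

120930.23

Growing perpetuity: P = D₁ / (r − g) = 10,400.0000 / (0.094 − 0.008) = 120,930.23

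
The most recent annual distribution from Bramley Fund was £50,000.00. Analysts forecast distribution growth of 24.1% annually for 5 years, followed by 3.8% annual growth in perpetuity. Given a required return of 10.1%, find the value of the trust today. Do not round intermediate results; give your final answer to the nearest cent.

D_1 = 62050.00000
D_2 = 77004.05000
D_3 = 95562.02605
D_4 = 118592.47433
D_5 = 147173.26064
Terminal value at year 5: TV = D_5×(1+g_2)/(r−g_2) = 152765.84455/0.063 = 2424854.67532
P_0 = D_1/(1+r)^1 + D_2/(1+r)^2 + D_3/(1+r)^3 + D_4/(1+r)^4 + D_5/(1+r)^5 + TV/(1+r)^5
    = 56357.85649 + 63524.15977 + 71601.70961 + 80706.37750 + 90968.76882 + 1498818.76247 = 1861977.63466

£1861977.63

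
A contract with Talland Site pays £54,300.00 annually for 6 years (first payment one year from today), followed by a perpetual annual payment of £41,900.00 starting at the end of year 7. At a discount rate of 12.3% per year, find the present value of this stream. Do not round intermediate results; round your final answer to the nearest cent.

PV of 6-year annuity: £54,300.00 × [1 − (1+0.123)^−6] / 0.123 = 221365.37187
Perpetuity value at year 6: £41,900.00 / 0.123 = 340650.40650
PV of perpetuity: 340650.40650 / (1+0.123)^6 = 169836.24294
Total PV = 221365.37187 + 169836.24294 = 391201.61481

£391201.61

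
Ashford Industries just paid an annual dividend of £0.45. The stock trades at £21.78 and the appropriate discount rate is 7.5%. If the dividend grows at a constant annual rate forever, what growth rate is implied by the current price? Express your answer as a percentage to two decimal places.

P = D₀(1+g)/(r−g) ⇒ P(r−g) = D₀(1+g) ⇒ g(P+D₀) = P·r − D₀
g = (P·r − D₀)/(P + D₀) = (£21.78×0.075 − £0.45) / (£21.78 + £0.45) = 0.053239

5.32%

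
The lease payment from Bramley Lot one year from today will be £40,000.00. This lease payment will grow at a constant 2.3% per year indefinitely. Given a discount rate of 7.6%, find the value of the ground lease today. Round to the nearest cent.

£754716.98

Growing perpetuity: P = D₁ / (r − g) = £40,000.0000 / (0.076 − 0.023) = £754,716.98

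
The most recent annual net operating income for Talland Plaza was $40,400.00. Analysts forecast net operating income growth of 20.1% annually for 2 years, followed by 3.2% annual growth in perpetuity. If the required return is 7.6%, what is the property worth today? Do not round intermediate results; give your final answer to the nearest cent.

D_1 = 48520.40000
D_2 = 58273.00040
Terminal value at year 2: TV = D_2×(1+g_2)/(r−g_2) = 60137.73641/0.044 = 1366766.73665
P_0 = D_1/(1+r)^1 + D_2/(1+r)^2 + TV/(1+r)^2
    = 45093.30855 + 50331.84347 + 1180510.51037 = 1275935.66239

$1275935.66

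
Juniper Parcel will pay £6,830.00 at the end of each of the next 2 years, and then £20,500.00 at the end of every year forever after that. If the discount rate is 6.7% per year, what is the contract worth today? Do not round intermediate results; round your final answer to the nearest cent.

PV of 2-year annuity: £6,830.00 × [1 − (1+0.067)^−2] / 0.067 = 12400.30426
Perpetuity value at year 2: £20,500.00 / 0.067 = 305970.14925
PV of perpetuity: 305970.14925 / (1+0.067)^2 = 268751.08082
Total PV = 12400.30426 + 268751.08082 = 281151.38508

£281151.39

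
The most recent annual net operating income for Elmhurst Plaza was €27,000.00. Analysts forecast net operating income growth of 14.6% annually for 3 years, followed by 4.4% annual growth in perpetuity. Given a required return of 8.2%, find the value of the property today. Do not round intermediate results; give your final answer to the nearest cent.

€972324.48

D_1 = 30942.00000
D_2 = 35459.53200
D_3 = 40636.62367
Terminal value at year 3: TV = D_3×(1+g_2)/(r−g_2) = 42424.63511/0.038 = 1116437.76615
P_0 = D_1/(1+r)^1 + D_2/(1+r)^2 + D_3/(1+r)^3 + TV/(1+r)^3
    = 28597.04251 + 30288.54965 + 32080.10896 + 881358.78310 = 972324.48423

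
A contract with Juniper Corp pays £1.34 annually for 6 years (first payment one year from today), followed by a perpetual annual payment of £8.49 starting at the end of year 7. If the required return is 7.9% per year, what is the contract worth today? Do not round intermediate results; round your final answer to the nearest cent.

PV of 6-year annuity: £1.34 × [1 − (1+0.079)^−6] / 0.079 = 6.21350
Perpetuity value at year 6: £8.49 / 0.079 = 107.46835
PV of perpetuity: 107.46835 / (1+0.079)^6 = 68.10076
Total PV = 6.21350 + 68.10076 = 74.31425

£74.31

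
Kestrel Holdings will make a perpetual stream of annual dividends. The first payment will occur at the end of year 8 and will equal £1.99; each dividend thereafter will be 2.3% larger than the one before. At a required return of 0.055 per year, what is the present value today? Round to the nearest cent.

Value at end of year 7: C₁ / (r − g) = £1.99 / (0.055 − 0.023) = £62.1875
Discount to today: PV = £62.1875 / (1 + 0.055)^7 = £62.1875 / 1.454679 = £42.75

£42.75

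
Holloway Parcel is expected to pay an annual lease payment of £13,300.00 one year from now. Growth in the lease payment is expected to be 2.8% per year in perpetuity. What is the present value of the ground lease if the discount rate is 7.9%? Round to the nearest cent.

Growing perpetuity: P = D₁ / (r − g) = £13,300.0000 / (0.079 − 0.028) = £260,784.31

£260784.31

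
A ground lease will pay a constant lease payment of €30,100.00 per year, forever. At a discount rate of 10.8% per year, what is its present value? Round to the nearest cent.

€278703.70

Level perpetuity: PV = C / r = €30,100.00 / 0.108 = €278,703.70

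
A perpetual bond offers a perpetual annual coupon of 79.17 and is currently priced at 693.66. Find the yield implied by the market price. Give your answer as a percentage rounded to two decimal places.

11.41%

P = C/r ⇒ r = C/P = 79.17/693.66 = 0.114134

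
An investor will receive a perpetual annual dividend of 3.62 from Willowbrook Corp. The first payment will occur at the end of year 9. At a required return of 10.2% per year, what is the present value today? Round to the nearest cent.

Value at end of year 8: C / r = 3.62 / 0.102 = 35.4902
Discount to today: PV = 35.4902 / (1 + 0.102)^8 = 35.4902 / 2.174967 = 16.32

16.32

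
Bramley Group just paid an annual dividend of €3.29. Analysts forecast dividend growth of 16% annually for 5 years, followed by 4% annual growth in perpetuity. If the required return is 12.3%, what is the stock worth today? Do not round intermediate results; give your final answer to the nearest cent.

€66.63

D_1 = 3.81640
D_2 = 4.42702
D_3 = 5.13535
D_4 = 5.95700
D_5 = 6.91012
Terminal value at year 5: TV = D_5×(1+g_2)/(r−g_2) = 7.18653/0.083 = 86.58469
P_0 = D_1/(1+r)^1 + D_2/(1+r)^2 + D_3/(1+r)^3 + D_4/(1+r)^4 + D_5/(1+r)^5 + TV/(1+r)^5
    = 3.39840 + 3.51037 + 3.62602 + 3.74549 + 3.86890 + 48.47773 = 66.62691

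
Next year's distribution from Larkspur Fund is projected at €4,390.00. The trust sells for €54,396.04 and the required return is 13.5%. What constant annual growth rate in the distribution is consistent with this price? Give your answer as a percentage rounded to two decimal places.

5.43%

P = D₁/(r−g) ⇒ g = r − D₁/P = 0.135 − €4,390.00/€54,396.04 = 0.054296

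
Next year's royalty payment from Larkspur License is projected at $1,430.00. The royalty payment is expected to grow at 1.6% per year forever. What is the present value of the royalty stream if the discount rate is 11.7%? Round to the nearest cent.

Growing perpetuity: P = D₁ / (r − g) = $1,430.0000 / (0.117 − 0.016) = $14,158.42

$14158.42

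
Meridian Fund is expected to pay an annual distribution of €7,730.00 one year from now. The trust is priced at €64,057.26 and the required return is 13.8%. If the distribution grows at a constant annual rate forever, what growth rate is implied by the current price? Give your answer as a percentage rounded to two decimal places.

1.73%

P = D₁/(r−g) ⇒ g = r − D₁/P = 0.138 − €7,730.00/€64,057.26 = 0.017327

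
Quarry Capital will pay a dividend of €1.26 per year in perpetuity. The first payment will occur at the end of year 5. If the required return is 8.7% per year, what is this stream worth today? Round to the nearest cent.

Value at end of year 4: C / r = €1.26 / 0.087 = €14.4828
Discount to today: PV = €14.4828 / (1 + 0.087)^4 = €14.4828 / 1.396105 = €10.37

€10.37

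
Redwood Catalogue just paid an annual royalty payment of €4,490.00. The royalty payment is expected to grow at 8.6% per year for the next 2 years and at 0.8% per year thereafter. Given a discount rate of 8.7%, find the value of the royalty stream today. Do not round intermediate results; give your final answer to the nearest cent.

€66152.38

D_1 = 4876.14000
D_2 = 5295.48804
Terminal value at year 2: TV = D_2×(1+g_2)/(r−g_2) = 5337.85194/0.079 = 67567.74613
P_0 = D_1/(1+r)^1 + D_2/(1+r)^2 + TV/(1+r)^2
    = 4485.86937 + 4481.74253 + 57184.76545 = 66152.37735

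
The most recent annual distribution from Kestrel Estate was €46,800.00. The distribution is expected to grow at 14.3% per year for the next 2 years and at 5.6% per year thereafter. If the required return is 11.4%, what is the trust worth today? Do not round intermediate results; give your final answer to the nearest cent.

€994310.23

D_1 = 53492.40000
D_2 = 61141.81320
Terminal value at year 2: TV = D_2×(1+g_2)/(r−g_2) = 64565.75474/0.058 = 1113202.66792
P_0 = D_1/(1+r)^1 + D_2/(1+r)^2 + TV/(1+r)^2
    = 48018.31239 + 49268.34027 + 897023.57455 = 994310.22720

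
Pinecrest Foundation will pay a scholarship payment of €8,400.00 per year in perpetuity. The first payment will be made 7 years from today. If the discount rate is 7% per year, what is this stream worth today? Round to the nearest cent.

Value at end of year 6: C / r = €8,400.00 / 0.07 = €120,000.0000
Discount to today: PV = €120,000.0000 / (1 + 0.07)^6 = €120,000.0000 / 1.500730 = €79,961.07

€79961.07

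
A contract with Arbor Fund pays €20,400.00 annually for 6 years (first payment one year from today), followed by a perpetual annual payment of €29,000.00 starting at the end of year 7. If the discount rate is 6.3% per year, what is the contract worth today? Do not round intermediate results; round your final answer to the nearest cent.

PV of 6-year annuity: €20,400.00 × [1 − (1+0.063)^−6] / 0.063 = 99374.81012
Perpetuity value at year 6: €29,000.00 / 0.063 = 460317.46032
PV of perpetuity: 460317.46032 / (1+0.063)^6 = 319049.34790
Total PV = 99374.81012 + 319049.34790 = 418424.15801

€418424.16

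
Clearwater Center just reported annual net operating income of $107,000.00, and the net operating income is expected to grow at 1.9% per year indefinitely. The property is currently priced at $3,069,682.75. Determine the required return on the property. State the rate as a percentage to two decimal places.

D₁ = $107,000.00 × 1.019 = $109,033.0000
P = D₁/(r − g) ⇒ r = D₁/P + g = $109,033.0000/$3,069,682.75 + 0.019 = 0.035519 + 0.019 = 0.054519

5.45%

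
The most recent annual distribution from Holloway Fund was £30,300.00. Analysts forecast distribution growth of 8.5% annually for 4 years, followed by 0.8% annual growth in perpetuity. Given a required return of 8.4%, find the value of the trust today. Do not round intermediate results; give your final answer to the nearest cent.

D_1 = 32875.50000
D_2 = 35669.91750
D_3 = 38701.86049
D_4 = 41991.51863
Terminal value at year 4: TV = D_4×(1+g_2)/(r−g_2) = 42327.45078/0.076 = 556940.14182
P_0 = D_1/(1+r)^1 + D_2/(1+r)^2 + D_3/(1+r)^3 + D_4/(1+r)^4 + TV/(1+r)^4
    = 30327.95203 + 30355.92985 + 30383.93347 + 30411.96293 + 403358.66622 = 524838.44449

£524838.44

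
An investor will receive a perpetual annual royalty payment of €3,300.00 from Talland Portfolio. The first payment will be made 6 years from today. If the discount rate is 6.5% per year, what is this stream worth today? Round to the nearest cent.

Value at end of year 5: C / r = €3,300.00 / 0.065 = €50,769.2308
Discount to today: PV = €50,769.2308 / (1 + 0.065)^5 = €50,769.2308 / 1.370087 = €37,055.49

€37055.49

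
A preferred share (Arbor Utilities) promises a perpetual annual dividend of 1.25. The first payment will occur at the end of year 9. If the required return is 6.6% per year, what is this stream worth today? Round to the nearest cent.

11.36

Value at end of year 8: C / r = 1.25 / 0.066 = 18.9394
Discount to today: PV = 18.9394 / (1 + 0.066)^8 = 18.9394 / 1.667468 = 11.36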